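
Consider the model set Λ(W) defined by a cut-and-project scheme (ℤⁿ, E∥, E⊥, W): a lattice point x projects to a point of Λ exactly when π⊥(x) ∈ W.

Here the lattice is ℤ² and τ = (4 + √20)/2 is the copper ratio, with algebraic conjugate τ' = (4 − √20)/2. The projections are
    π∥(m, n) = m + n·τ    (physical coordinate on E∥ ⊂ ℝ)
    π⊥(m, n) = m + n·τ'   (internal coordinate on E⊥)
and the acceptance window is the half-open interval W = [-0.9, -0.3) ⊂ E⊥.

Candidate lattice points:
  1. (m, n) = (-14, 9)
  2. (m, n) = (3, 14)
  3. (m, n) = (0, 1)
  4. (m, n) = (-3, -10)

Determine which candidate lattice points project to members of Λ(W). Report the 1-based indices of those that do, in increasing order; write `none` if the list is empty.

Compute τ' = (4−√20)/2 = -0.23607, so π⊥(m,n) = m -0.23607·n.
candidate 1: (m,n)=(-14,9) → π∥ = -14+9·τ ≈ 24.12461, π⊥ = -14+9·τ' ≈ -16.12461 ∉ [-0.9, -0.3) ⇒ out
candidate 2: (m,n)=(3,14) → π∥ = 3+14·τ ≈ 62.30495, π⊥ = 3+14·τ' ≈ -0.30495 ∈ [-0.9, -0.3) ⇒ IN Λ
candidate 3: (m,n)=(0,1) → π∥ = 0+1·τ ≈ 4.23607, π⊥ = 0+1·τ' ≈ -0.23607 ∉ [-0.9, -0.3) ⇒ out
candidate 4: (m,n)=(-3,-10) → π∥ = -3-10·τ ≈ -45.36068, π⊥ = -3-10·τ' ≈ -0.63932 ∈ [-0.9, -0.3) ⇒ IN Λ

2, 4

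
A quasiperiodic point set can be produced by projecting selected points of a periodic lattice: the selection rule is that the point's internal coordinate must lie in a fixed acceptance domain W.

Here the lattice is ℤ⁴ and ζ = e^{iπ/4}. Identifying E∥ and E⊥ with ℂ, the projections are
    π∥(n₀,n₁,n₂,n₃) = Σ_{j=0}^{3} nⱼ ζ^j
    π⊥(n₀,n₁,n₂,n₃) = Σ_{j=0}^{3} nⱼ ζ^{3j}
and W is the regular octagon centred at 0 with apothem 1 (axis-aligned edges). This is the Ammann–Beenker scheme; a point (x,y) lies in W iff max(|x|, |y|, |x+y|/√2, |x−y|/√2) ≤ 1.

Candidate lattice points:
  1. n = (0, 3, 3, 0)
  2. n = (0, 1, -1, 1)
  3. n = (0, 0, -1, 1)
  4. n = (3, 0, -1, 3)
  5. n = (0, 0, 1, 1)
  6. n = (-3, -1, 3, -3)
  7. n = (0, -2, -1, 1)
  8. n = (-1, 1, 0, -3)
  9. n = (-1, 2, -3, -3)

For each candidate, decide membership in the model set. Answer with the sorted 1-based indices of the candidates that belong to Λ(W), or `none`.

5

Internal map: ζ^{3j} for j=0..3 gives (1,0), (−√2/2,√2/2), (0,−1), (√2/2,√2/2).
candidate 1: n = (0, 3, 3, 0) → π⊥ ≈ (-2.121320, -0.878680); max(|x|,|y|,|x±y|/√2) = 2.121320 > 1 ⇒ ∉ W
candidate 2: n = (0, 1, -1, 1) → π⊥ ≈ (+0.000000, +2.414214); max(|x|,|y|,|x±y|/√2) = 2.414214 > 1 ⇒ ∉ W
candidate 3: n = (0, 0, -1, 1) → π⊥ ≈ (+0.707107, +1.707107); max(|x|,|y|,|x±y|/√2) = 1.707107 > 1 ⇒ ∉ W
candidate 4: n = (3, 0, -1, 3) → π⊥ ≈ (+5.121320, +3.121320); max(|x|,|y|,|x±y|/√2) = 5.828427 > 1 ⇒ ∉ W
candidate 5: n = (0, 0, 1, 1) → π⊥ ≈ (+0.707107, -0.292893); max(|x|,|y|,|x±y|/√2) = 0.707107 ≤ 1 ⇒ ∈ W
candidate 6: n = (-3, -1, 3, -3) → π⊥ ≈ (-4.414214, -5.828427); max(|x|,|y|,|x±y|/√2) = 7.242641 > 1 ⇒ ∉ W
candidate 7: n = (0, -2, -1, 1) → π⊥ ≈ (+2.121320, +0.292893); max(|x|,|y|,|x±y|/√2) = 2.121320 > 1 ⇒ ∉ W
candidate 8: n = (-1, 1, 0, -3) → π⊥ ≈ (-3.828427, -1.414214); max(|x|,|y|,|x±y|/√2) = 3.828427 > 1 ⇒ ∉ W
candidate 9: n = (-1, 2, -3, -3) → π⊥ ≈ (-4.535534, +2.292893); max(|x|,|y|,|x±y|/√2) = 4.828427 > 1 ⇒ ∉ W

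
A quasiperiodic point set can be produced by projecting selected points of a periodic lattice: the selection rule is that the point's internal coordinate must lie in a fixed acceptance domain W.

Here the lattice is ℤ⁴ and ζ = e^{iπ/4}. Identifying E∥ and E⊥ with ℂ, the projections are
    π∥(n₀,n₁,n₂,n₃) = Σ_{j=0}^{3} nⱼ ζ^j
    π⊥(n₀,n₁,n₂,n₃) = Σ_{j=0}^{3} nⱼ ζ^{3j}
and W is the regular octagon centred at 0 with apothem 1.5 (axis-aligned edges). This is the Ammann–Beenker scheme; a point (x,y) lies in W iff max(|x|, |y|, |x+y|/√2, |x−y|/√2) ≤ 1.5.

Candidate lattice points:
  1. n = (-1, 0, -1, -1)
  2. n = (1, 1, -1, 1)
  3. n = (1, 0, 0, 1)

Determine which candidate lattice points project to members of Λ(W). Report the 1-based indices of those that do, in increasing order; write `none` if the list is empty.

none

With ζ = e^{iπ/4} the internal vectors are ζ^0,ζ^3,ζ^6,ζ^9.
candidate 1: n = (-1, 0, -1, -1) → π⊥ ≈ (-1.7071, +0.2929); max(|x|,|y|,|x±y|/√2) = 1.7071 > 1.5 ⇒ ∉ W
candidate 2: n = (1, 1, -1, 1) → π⊥ ≈ (+1.0000, +2.4142); max(|x|,|y|,|x±y|/√2) = 2.4142 > 1.5 ⇒ ∉ W
candidate 3: n = (1, 0, 0, 1) → π⊥ ≈ (+1.7071, +0.7071); max(|x|,|y|,|x±y|/√2) = 1.7071 > 1.5 ⇒ ∉ W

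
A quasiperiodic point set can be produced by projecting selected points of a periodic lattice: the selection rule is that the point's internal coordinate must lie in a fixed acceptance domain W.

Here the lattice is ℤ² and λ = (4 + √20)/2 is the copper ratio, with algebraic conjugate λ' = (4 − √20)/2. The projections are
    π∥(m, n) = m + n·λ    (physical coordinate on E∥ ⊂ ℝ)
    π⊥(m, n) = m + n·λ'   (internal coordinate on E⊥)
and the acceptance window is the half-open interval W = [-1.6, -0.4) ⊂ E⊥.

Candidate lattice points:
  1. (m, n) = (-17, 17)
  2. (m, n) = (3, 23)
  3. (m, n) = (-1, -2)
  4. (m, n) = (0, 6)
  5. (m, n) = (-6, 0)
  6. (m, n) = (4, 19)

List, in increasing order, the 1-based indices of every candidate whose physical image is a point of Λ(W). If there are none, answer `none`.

3, 4, 6

Compute λ' = (4−√20)/2 = -0.236068, so π⊥(m,n) = m -0.236068·n.
candidate 1: (m,n)=(-17,17) → π∥ = -17+17·λ ≈ 55.013156, π⊥ = -17+17·λ' ≈ -21.013156 ∉ [-1.6, -0.4) ⇒ out
candidate 2: (m,n)=(3,23) → π∥ = 3+23·λ ≈ 100.429563, π⊥ = 3+23·λ' ≈ -2.429563 ∉ [-1.6, -0.4) ⇒ out
candidate 3: (m,n)=(-1,-2) → π∥ = -1-2·λ ≈ -9.472136, π⊥ = -1-2·λ' ≈ -0.527864 ∈ [-1.6, -0.4) ⇒ IN Λ
candidate 4: (m,n)=(0,6) → π∥ = 0+6·λ ≈ 25.416408, π⊥ = 0+6·λ' ≈ -1.416408 ∈ [-1.6, -0.4) ⇒ IN Λ
candidate 5: (m,n)=(-6,0) → π∥ = -6+0·λ ≈ -6.000000, π⊥ = -6+0·λ' ≈ -6.000000 ∉ [-1.6, -0.4) ⇒ out
candidate 6: (m,n)=(4,19) → π∥ = 4+19·λ ≈ 84.485292, π⊥ = 4+19·λ' ≈ -0.485292 ∈ [-1.6, -0.4) ⇒ IN Λ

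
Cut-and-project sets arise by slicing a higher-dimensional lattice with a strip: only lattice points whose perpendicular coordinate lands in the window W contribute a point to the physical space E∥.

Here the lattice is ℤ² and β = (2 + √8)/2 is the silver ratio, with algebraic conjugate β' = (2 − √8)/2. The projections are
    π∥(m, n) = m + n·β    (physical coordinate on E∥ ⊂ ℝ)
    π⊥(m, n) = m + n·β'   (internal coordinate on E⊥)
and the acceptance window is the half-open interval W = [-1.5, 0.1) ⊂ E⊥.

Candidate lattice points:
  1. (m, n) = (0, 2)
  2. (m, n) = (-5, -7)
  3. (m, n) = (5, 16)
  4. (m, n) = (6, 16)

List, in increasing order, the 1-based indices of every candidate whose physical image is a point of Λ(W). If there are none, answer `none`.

Numerically β ≈ 2.41421 and β' = −1/β ≈ -0.41421.
candidate 1: (m,n)=(0,2) → π∥ = 0+2·β ≈ 4.82843, π⊥ = 0+2·β' ≈ -0.82843 ∈ [-1.5, 0.1) ⇒ IN Λ
candidate 2: (m,n)=(-5,-7) → π∥ = -5-7·β ≈ -21.89949, π⊥ = -5-7·β' ≈ -2.10051 ∉ [-1.5, 0.1) ⇒ out
candidate 3: (m,n)=(5,16) → π∥ = 5+16·β ≈ 43.62742, π⊥ = 5+16·β' ≈ -1.62742 ∉ [-1.5, 0.1) ⇒ out
candidate 4: (m,n)=(6,16) → π∥ = 6+16·β ≈ 44.62742, π⊥ = 6+16·β' ≈ -0.62742 ∈ [-1.5, 0.1) ⇒ IN Λ

1, 4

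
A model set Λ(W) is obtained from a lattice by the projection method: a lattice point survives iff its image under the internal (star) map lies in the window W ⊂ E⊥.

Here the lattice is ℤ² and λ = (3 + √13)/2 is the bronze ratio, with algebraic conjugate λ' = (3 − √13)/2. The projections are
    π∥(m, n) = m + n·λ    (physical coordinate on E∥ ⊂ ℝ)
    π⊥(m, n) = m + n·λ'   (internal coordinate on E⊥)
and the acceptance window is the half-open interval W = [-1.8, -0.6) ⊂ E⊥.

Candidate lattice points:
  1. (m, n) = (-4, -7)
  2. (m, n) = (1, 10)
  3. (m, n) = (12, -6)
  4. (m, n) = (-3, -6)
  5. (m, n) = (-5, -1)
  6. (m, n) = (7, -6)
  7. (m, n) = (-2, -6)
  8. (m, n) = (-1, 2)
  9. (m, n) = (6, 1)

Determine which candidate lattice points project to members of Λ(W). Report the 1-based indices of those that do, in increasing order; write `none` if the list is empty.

λ' = (3−√13)/2 ≈ -0.302776.
candidate 1: (m,n)=(-4,-7) → π∥ = -4-7·λ ≈ -27.119429, π⊥ = -4-7·λ' ≈ -1.880571 ∉ [-1.8, -0.6) ⇒ out
candidate 2: (m,n)=(1,10) → π∥ = 1+10·λ ≈ 34.027756, π⊥ = 1+10·λ' ≈ -2.027756 ∉ [-1.8, -0.6) ⇒ out
candidate 3: (m,n)=(12,-6) → π∥ = 12-6·λ ≈ -7.816654, π⊥ = 12-6·λ' ≈ 13.816654 ∉ [-1.8, -0.6) ⇒ out
candidate 4: (m,n)=(-3,-6) → π∥ = -3-6·λ ≈ -22.816654, π⊥ = -3-6·λ' ≈ -1.183346 ∈ [-1.8, -0.6) ⇒ IN Λ
candidate 5: (m,n)=(-5,-1) → π∥ = -5-1·λ ≈ -8.302776, π⊥ = -5-1·λ' ≈ -4.697224 ∉ [-1.8, -0.6) ⇒ out
candidate 6: (m,n)=(7,-6) → π∥ = 7-6·λ ≈ -12.816654, π⊥ = 7-6·λ' ≈ 8.816654 ∉ [-1.8, -0.6) ⇒ out
candidate 7: (m,n)=(-2,-6) → π∥ = -2-6·λ ≈ -21.816654, π⊥ = -2-6·λ' ≈ -0.183346 ∉ [-1.8, -0.6) ⇒ out
candidate 8: (m,n)=(-1,2) → π∥ = -1+2·λ ≈ 5.605551, π⊥ = -1+2·λ' ≈ -1.605551 ∈ [-1.8, -0.6) ⇒ IN Λ
candidate 9: (m,n)=(6,1) → π∥ = 6+1·λ ≈ 9.302776, π⊥ = 6+1·λ' ≈ 5.697224 ∉ [-1.8, -0.6) ⇒ out

4, 8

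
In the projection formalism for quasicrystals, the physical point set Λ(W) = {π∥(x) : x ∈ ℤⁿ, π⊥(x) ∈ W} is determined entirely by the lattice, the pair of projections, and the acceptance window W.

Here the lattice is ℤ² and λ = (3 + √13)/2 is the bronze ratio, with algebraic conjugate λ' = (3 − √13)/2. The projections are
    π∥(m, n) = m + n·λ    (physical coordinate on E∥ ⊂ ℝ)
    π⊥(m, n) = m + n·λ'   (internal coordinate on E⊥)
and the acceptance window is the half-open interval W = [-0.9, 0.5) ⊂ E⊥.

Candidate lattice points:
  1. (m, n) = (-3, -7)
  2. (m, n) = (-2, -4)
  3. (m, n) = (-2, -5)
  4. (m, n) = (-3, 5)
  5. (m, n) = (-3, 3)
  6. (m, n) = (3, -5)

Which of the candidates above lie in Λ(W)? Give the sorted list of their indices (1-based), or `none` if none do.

1, 2, 3

Compute λ' = (3−√13)/2 = -0.3028, so π⊥(m,n) = m -0.3028·n.
candidate 1: (m,n)=(-3,-7) → π∥ = -3-7·λ ≈ -26.1194, π⊥ = -3-7·λ' ≈ -0.8806 ∈ [-0.9, 0.5) ⇒ IN Λ
candidate 2: (m,n)=(-2,-4) → π∥ = -2-4·λ ≈ -15.2111, π⊥ = -2-4·λ' ≈ -0.7889 ∈ [-0.9, 0.5) ⇒ IN Λ
candidate 3: (m,n)=(-2,-5) → π∥ = -2-5·λ ≈ -18.5139, π⊥ = -2-5·λ' ≈ -0.4861 ∈ [-0.9, 0.5) ⇒ IN Λ
candidate 4: (m,n)=(-3,5) → π∥ = -3+5·λ ≈ 13.5139, π⊥ = -3+5·λ' ≈ -4.5139 ∉ [-0.9, 0.5) ⇒ out
candidate 5: (m,n)=(-3,3) → π∥ = -3+3·λ ≈ 6.9083, π⊥ = -3+3·λ' ≈ -3.9083 ∉ [-0.9, 0.5) ⇒ out
candidate 6: (m,n)=(3,-5) → π∥ = 3-5·λ ≈ -13.5139, π⊥ = 3-5·λ' ≈ 4.5139 ∉ [-0.9, 0.5) ⇒ out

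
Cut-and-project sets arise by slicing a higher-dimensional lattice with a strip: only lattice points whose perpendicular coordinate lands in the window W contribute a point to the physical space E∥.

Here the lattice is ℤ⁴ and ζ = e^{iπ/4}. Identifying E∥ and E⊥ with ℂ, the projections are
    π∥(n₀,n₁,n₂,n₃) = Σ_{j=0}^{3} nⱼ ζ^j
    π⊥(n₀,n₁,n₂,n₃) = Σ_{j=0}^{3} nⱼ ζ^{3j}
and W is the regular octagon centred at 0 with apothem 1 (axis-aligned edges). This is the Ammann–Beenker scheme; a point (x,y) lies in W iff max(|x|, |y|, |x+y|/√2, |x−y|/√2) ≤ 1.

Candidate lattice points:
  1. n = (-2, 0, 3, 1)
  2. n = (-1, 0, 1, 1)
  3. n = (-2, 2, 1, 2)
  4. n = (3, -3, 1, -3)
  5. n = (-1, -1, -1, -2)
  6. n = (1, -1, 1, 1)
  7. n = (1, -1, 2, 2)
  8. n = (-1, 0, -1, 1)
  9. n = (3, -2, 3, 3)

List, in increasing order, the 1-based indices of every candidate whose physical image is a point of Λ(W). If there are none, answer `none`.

2

π⊥(n) = n₀ + n₁ζ³ + n₂ζ⁶ + n₃ζ⁹ where ζ = e^{iπ/4}.
#1 (-2, 0, 3, 1): internal (-1.2929, -2.2929); octagon support 2.5355 vs apothem 1 → ∉ W
#2 (-1, 0, 1, 1): internal (-0.2929, -0.2929); octagon support 0.4142 vs apothem 1 → ∈ W
#3 (-2, 2, 1, 2): internal (-2.0000, 1.8284); octagon support 2.7071 vs apothem 1 → ∉ W
#4 (3, -3, 1, -3): internal (3.0000, -5.2426); octagon support 5.8284 vs apothem 1 → ∉ W
#5 (-1, -1, -1, -2): internal (-1.7071, -1.1213); octagon support 2.0000 vs apothem 1 → ∉ W
#6 (1, -1, 1, 1): internal (2.4142, -1.0000); octagon support 2.4142 vs apothem 1 → ∉ W
#7 (1, -1, 2, 2): internal (3.1213, -1.2929); octagon support 3.1213 vs apothem 1 → ∉ W
#8 (-1, 0, -1, 1): internal (-0.2929, 1.7071); octagon support 1.7071 vs apothem 1 → ∉ W
#9 (3, -2, 3, 3): internal (6.5355, -2.2929); octagon support 6.5355 vs apothem 1 → ∉ W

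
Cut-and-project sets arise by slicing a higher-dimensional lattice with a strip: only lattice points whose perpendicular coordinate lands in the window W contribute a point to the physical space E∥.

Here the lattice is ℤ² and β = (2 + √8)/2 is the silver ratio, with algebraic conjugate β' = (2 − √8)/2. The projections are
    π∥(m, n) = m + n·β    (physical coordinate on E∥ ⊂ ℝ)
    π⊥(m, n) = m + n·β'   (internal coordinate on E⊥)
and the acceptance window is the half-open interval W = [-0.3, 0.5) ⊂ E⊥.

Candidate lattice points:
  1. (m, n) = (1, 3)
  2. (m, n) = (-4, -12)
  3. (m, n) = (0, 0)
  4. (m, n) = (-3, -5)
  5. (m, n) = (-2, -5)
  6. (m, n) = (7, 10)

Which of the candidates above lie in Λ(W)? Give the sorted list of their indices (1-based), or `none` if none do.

1, 3, 5

β' = (2−√8)/2 ≈ -0.414214.
[1] lift (1,3): star map gives -0.242641; window check -0.3 ≤ -0.242641 < 0.5 is true → IN Λ
[2] lift (-4,-12): star map gives 0.970563; window check -0.3 ≤ 0.970563 < 0.5 is false → out
[3] lift (0,0): star map gives 0.000000; window check -0.3 ≤ 0.000000 < 0.5 is true → IN Λ
[4] lift (-3,-5): star map gives -0.928932; window check -0.3 ≤ -0.928932 < 0.5 is false → out
[5] lift (-2,-5): star map gives 0.071068; window check -0.3 ≤ 0.071068 < 0.5 is true → IN Λ
[6] lift (7,10): star map gives 2.857864; window check -0.3 ≤ 2.857864 < 0.5 is false → out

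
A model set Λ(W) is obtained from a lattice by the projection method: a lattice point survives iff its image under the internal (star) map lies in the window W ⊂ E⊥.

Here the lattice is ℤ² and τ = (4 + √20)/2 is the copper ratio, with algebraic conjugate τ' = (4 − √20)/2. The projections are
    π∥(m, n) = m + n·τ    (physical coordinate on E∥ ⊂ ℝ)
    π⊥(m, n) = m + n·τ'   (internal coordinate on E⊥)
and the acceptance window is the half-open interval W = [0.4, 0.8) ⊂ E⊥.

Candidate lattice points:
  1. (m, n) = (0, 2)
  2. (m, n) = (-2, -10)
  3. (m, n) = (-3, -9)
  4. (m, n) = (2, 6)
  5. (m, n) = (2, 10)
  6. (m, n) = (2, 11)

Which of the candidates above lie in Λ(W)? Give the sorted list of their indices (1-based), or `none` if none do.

4

τ' = (4−√20)/2 ≈ -0.2361.
[1] lift (0,2): star map gives -0.4721; window check 0.4 ≤ -0.4721 < 0.8 is false → out
[2] lift (-2,-10): star map gives 0.3607; window check 0.4 ≤ 0.3607 < 0.8 is false → out
[3] lift (-3,-9): star map gives -0.8754; window check 0.4 ≤ -0.8754 < 0.8 is false → out
[4] lift (2,6): star map gives 0.5836; window check 0.4 ≤ 0.5836 < 0.8 is true → IN Λ
[5] lift (2,10): star map gives -0.3607; window check 0.4 ≤ -0.3607 < 0.8 is false → out
[6] lift (2,11): star map gives -0.5967; window check 0.4 ≤ -0.5967 < 0.8 is false → out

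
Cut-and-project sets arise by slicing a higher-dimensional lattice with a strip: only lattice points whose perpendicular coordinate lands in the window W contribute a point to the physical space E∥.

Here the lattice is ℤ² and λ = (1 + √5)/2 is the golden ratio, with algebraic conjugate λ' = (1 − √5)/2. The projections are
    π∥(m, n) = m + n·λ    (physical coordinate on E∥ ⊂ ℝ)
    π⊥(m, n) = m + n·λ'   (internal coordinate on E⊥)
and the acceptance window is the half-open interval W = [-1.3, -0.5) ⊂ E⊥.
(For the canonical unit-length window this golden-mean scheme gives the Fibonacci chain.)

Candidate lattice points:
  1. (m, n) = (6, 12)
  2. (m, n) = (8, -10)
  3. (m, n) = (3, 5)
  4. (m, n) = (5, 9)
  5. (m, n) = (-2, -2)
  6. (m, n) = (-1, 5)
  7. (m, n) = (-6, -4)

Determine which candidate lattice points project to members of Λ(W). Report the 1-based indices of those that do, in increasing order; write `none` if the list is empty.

4, 5

Compute λ' = (1−√5)/2 = -0.618034, so π⊥(m,n) = m -0.618034·n.
#1 (6,12): internal coord 6 + (12)·λ' = -1.416408; -1.416408 ∉ [-1.3, -0.5) → out
#2 (8,-10): internal coord 8 + (-10)·λ' = +14.180340; +14.180340 ∉ [-1.3, -0.5) → out
#3 (3,5): internal coord 3 + (5)·λ' = -0.090170; -0.090170 ∉ [-1.3, -0.5) → out
#4 (5,9): internal coord 5 + (9)·λ' = -0.562306; -0.562306 ∈ [-1.3, -0.5) → IN Λ
#5 (-2,-2): internal coord -2 + (-2)·λ' = -0.763932; -0.763932 ∈ [-1.3, -0.5) → IN Λ
#6 (-1,5): internal coord -1 + (5)·λ' = -4.090170; -4.090170 ∉ [-1.3, -0.5) → out
#7 (-6,-4): internal coord -6 + (-4)·λ' = -3.527864; -3.527864 ∉ [-1.3, -0.5) → out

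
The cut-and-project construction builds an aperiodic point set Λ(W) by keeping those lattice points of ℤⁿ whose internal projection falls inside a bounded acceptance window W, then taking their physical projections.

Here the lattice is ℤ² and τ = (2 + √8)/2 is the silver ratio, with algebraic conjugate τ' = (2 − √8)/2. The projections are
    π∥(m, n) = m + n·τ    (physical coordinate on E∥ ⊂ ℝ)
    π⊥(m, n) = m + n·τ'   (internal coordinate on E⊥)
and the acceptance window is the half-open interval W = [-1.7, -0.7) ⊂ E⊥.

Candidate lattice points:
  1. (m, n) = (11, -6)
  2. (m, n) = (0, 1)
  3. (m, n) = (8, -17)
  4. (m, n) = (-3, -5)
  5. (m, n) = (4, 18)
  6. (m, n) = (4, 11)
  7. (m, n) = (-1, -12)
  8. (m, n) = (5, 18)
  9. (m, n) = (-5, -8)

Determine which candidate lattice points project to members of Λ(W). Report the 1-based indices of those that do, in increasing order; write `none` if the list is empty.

Numerically τ ≈ 2.4142 and τ' = −1/τ ≈ -0.4142.
#1 (11,-6): internal coord 11 + (-6)·τ' = +13.4853; +13.4853 ∉ [-1.7, -0.7) → out
#2 (0,1): internal coord 0 + (1)·τ' = -0.4142; -0.4142 ∉ [-1.7, -0.7) → out
#3 (8,-17): internal coord 8 + (-17)·τ' = +15.0416; +15.0416 ∉ [-1.7, -0.7) → out
#4 (-3,-5): internal coord -3 + (-5)·τ' = -0.9289; -0.9289 ∈ [-1.7, -0.7) → IN Λ
#5 (4,18): internal coord 4 + (18)·τ' = -3.4558; -3.4558 ∉ [-1.7, -0.7) → out
#6 (4,11): internal coord 4 + (11)·τ' = -0.5563; -0.5563 ∉ [-1.7, -0.7) → out
#7 (-1,-12): internal coord -1 + (-12)·τ' = +3.9706; +3.9706 ∉ [-1.7, -0.7) → out
#8 (5,18): internal coord 5 + (18)·τ' = -2.4558; -2.4558 ∉ [-1.7, -0.7) → out
#9 (-5,-8): internal coord -5 + (-8)·τ' = -1.6863; -1.6863 ∈ [-1.7, -0.7) → IN Λ

4, 9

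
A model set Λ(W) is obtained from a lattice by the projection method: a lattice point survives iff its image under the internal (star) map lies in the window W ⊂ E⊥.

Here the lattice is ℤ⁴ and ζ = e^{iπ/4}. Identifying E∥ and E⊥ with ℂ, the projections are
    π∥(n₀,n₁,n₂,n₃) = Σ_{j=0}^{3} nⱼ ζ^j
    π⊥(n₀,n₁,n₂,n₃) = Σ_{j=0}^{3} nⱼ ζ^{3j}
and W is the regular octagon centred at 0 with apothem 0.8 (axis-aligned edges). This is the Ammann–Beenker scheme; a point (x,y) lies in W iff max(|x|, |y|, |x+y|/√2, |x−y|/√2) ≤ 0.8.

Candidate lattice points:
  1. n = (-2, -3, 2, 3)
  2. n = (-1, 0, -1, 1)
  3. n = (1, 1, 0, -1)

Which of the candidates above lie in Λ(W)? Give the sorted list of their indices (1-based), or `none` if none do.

3

π⊥(n) = n₀ + n₁ζ³ + n₂ζ⁶ + n₃ζ⁹ where ζ = e^{iπ/4}.
candidate 1: n = (-2, -3, 2, 3) → π⊥ ≈ (+2.24264, -2.00000); max(|x|,|y|,|x±y|/√2) = 3.00000 > 0.8 ⇒ ∉ W
candidate 2: n = (-1, 0, -1, 1) → π⊥ ≈ (-0.29289, +1.70711); max(|x|,|y|,|x±y|/√2) = 1.70711 > 0.8 ⇒ ∉ W
candidate 3: n = (1, 1, 0, -1) → π⊥ ≈ (-0.41421, +0.00000); max(|x|,|y|,|x±y|/√2) = 0.41421 ≤ 0.8 ⇒ ∈ W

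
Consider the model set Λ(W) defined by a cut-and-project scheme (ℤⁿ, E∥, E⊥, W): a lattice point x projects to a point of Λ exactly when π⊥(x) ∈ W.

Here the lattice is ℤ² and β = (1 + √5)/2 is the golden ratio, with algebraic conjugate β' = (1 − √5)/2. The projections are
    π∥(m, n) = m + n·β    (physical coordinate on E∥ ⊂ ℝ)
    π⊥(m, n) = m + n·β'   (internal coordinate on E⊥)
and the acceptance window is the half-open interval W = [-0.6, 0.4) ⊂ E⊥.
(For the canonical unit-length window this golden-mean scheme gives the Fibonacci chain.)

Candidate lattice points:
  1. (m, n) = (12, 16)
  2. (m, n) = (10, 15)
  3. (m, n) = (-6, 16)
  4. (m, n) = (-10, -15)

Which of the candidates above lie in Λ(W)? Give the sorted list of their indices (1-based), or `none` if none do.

Numerically β ≈ 1.6180 and β' = −1/β ≈ -0.6180.
candidate 1: (m,n)=(12,16) → π∥ = 12+16·β ≈ 37.8885, π⊥ = 12+16·β' ≈ 2.1115 ∉ [-0.6, 0.4) ⇒ out
candidate 2: (m,n)=(10,15) → π∥ = 10+15·β ≈ 34.2705, π⊥ = 10+15·β' ≈ 0.7295 ∉ [-0.6, 0.4) ⇒ out
candidate 3: (m,n)=(-6,16) → π∥ = -6+16·β ≈ 19.8885, π⊥ = -6+16·β' ≈ -15.8885 ∉ [-0.6, 0.4) ⇒ out
candidate 4: (m,n)=(-10,-15) → π∥ = -10-15·β ≈ -34.2705, π⊥ = -10-15·β' ≈ -0.7295 ∉ [-0.6, 0.4) ⇒ out

none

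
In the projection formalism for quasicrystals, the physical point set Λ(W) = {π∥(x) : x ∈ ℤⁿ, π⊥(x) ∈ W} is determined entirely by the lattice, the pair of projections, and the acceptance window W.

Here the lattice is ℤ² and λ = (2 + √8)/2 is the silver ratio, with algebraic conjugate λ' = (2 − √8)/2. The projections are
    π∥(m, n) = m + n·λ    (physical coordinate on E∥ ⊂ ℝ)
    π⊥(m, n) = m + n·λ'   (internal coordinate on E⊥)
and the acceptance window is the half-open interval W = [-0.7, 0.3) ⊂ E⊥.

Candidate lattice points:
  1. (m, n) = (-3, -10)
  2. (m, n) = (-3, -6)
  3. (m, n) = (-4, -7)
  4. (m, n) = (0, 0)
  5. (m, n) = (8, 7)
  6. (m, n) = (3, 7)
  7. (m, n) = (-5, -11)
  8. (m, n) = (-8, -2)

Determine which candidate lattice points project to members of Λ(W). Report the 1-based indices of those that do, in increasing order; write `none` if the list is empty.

2, 4, 6, 7

λ' = (2−√8)/2 ≈ -0.41421.
candidate 1: (m,n)=(-3,-10) → π∥ = -3-10·λ ≈ -27.14214, π⊥ = -3-10·λ' ≈ 1.14214 ∉ [-0.7, 0.3) ⇒ out
candidate 2: (m,n)=(-3,-6) → π∥ = -3-6·λ ≈ -17.48528, π⊥ = -3-6·λ' ≈ -0.51472 ∈ [-0.7, 0.3) ⇒ IN Λ
candidate 3: (m,n)=(-4,-7) → π∥ = -4-7·λ ≈ -20.89949, π⊥ = -4-7·λ' ≈ -1.10051 ∉ [-0.7, 0.3) ⇒ out
candidate 4: (m,n)=(0,0) → π∥ = 0+0·λ ≈ 0.00000, π⊥ = 0+0·λ' ≈ 0.00000 ∈ [-0.7, 0.3) ⇒ IN Λ
candidate 5: (m,n)=(8,7) → π∥ = 8+7·λ ≈ 24.89949, π⊥ = 8+7·λ' ≈ 5.10051 ∉ [-0.7, 0.3) ⇒ out
candidate 6: (m,n)=(3,7) → π∥ = 3+7·λ ≈ 19.89949, π⊥ = 3+7·λ' ≈ 0.10051 ∈ [-0.7, 0.3) ⇒ IN Λ
candidate 7: (m,n)=(-5,-11) → π∥ = -5-11·λ ≈ -31.55635, π⊥ = -5-11·λ' ≈ -0.44365 ∈ [-0.7, 0.3) ⇒ IN Λ
candidate 8: (m,n)=(-8,-2) → π∥ = -8-2·λ ≈ -12.82843, π⊥ = -8-2·λ' ≈ -7.17157 ∉ [-0.7, 0.3) ⇒ out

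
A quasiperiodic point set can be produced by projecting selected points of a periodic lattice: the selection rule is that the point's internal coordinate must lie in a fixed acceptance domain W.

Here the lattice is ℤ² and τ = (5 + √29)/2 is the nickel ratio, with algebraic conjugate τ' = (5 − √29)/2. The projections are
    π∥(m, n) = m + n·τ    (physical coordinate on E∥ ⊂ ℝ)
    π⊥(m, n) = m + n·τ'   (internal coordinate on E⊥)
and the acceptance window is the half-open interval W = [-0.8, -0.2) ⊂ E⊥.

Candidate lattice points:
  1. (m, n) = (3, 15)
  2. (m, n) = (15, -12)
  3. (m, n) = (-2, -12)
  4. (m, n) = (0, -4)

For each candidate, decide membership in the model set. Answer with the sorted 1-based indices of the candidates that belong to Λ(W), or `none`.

none

Compute τ' = (5−√29)/2 = -0.19258, so π⊥(m,n) = m -0.19258·n.
#1 (3,15): internal coord 3 + (15)·τ' = +0.11126; +0.11126 ∉ [-0.8, -0.2) → out
#2 (15,-12): internal coord 15 + (-12)·τ' = +17.31099; +17.31099 ∉ [-0.8, -0.2) → out
#3 (-2,-12): internal coord -2 + (-12)·τ' = +0.31099; +0.31099 ∉ [-0.8, -0.2) → out
#4 (0,-4): internal coord 0 + (-4)·τ' = +0.77033; +0.77033 ∉ [-0.8, -0.2) → out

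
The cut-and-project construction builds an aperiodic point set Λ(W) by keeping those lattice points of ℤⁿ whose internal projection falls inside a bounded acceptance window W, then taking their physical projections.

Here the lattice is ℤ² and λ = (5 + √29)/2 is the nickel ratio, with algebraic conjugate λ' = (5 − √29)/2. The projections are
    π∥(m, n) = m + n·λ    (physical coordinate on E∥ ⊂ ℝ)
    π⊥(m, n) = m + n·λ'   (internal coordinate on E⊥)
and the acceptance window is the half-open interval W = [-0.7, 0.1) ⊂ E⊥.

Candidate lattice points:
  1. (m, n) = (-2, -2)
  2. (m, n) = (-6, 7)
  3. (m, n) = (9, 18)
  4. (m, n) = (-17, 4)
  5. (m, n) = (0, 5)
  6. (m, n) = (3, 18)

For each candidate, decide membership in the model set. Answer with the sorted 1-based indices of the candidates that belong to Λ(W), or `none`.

Compute λ' = (5−√29)/2 = -0.1926, so π⊥(m,n) = m -0.1926·n.
candidate 1: (m,n)=(-2,-2) → π∥ = -2-2·λ ≈ -12.3852, π⊥ = -2-2·λ' ≈ -1.6148 ∉ [-0.7, 0.1) ⇒ out
candidate 2: (m,n)=(-6,7) → π∥ = -6+7·λ ≈ 30.3481, π⊥ = -6+7·λ' ≈ -7.3481 ∉ [-0.7, 0.1) ⇒ out
candidate 3: (m,n)=(9,18) → π∥ = 9+18·λ ≈ 102.4665, π⊥ = 9+18·λ' ≈ 5.5335 ∉ [-0.7, 0.1) ⇒ out
candidate 4: (m,n)=(-17,4) → π∥ = -17+4·λ ≈ 3.7703, π⊥ = -17+4·λ' ≈ -17.7703 ∉ [-0.7, 0.1) ⇒ out
candidate 5: (m,n)=(0,5) → π∥ = 0+5·λ ≈ 25.9629, π⊥ = 0+5·λ' ≈ -0.9629 ∉ [-0.7, 0.1) ⇒ out
candidate 6: (m,n)=(3,18) → π∥ = 3+18·λ ≈ 96.4665, π⊥ = 3+18·λ' ≈ -0.4665 ∈ [-0.7, 0.1) ⇒ IN Λ

6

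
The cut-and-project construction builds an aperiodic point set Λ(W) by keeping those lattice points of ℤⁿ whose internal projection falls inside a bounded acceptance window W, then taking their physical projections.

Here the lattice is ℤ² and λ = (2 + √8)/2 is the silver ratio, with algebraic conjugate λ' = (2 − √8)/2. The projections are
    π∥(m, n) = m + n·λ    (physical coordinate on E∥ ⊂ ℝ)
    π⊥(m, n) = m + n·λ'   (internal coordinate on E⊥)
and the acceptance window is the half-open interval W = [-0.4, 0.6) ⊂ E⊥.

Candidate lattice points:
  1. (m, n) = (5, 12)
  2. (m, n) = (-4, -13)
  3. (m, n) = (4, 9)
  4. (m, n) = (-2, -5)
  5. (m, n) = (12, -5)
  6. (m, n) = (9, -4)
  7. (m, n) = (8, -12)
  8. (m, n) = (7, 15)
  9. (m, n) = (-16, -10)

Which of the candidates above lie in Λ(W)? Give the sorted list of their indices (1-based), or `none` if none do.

Numerically λ ≈ 2.41421 and λ' = −1/λ ≈ -0.41421.
[1] lift (5,12): star map gives 0.02944; window check -0.4 ≤ 0.02944 < 0.6 is true → IN Λ
[2] lift (-4,-13): star map gives 1.38478; window check -0.4 ≤ 1.38478 < 0.6 is false → out
[3] lift (4,9): star map gives 0.27208; window check -0.4 ≤ 0.27208 < 0.6 is true → IN Λ
[4] lift (-2,-5): star map gives 0.07107; window check -0.4 ≤ 0.07107 < 0.6 is true → IN Λ
[5] lift (12,-5): star map gives 14.07107; window check -0.4 ≤ 14.07107 < 0.6 is false → out
[6] lift (9,-4): star map gives 10.65685; window check -0.4 ≤ 10.65685 < 0.6 is false → out
[7] lift (8,-12): star map gives 12.97056; window check -0.4 ≤ 12.97056 < 0.6 is false → out
[8] lift (7,15): star map gives 0.78680; window check -0.4 ≤ 0.78680 < 0.6 is false → out
[9] lift (-16,-10): star map gives -11.85786; window check -0.4 ≤ -11.85786 < 0.6 is false → out

1, 3, 4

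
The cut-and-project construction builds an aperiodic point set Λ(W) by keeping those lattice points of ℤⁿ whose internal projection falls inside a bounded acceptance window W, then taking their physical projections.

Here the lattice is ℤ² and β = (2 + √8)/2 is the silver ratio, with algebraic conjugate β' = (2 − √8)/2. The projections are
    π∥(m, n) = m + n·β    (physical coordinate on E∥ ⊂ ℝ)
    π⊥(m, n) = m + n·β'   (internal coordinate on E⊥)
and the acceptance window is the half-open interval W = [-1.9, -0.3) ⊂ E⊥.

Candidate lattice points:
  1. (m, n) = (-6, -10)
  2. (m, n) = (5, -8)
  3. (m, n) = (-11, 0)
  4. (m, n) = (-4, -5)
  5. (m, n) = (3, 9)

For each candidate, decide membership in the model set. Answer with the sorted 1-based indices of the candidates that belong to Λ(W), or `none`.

Compute β' = (2−√8)/2 = -0.41421, so π⊥(m,n) = m -0.41421·n.
[1] lift (-6,-10): star map gives -1.85786; window check -1.9 ≤ -1.85786 < -0.3 is true → IN Λ
[2] lift (5,-8): star map gives 8.31371; window check -1.9 ≤ 8.31371 < -0.3 is false → out
[3] lift (-11,0): star map gives -11.00000; window check -1.9 ≤ -11.00000 < -0.3 is false → out
[4] lift (-4,-5): star map gives -1.92893; window check -1.9 ≤ -1.92893 < -0.3 is false → out
[5] lift (3,9): star map gives -0.72792; window check -1.9 ≤ -0.72792 < -0.3 is true → IN Λ

1, 5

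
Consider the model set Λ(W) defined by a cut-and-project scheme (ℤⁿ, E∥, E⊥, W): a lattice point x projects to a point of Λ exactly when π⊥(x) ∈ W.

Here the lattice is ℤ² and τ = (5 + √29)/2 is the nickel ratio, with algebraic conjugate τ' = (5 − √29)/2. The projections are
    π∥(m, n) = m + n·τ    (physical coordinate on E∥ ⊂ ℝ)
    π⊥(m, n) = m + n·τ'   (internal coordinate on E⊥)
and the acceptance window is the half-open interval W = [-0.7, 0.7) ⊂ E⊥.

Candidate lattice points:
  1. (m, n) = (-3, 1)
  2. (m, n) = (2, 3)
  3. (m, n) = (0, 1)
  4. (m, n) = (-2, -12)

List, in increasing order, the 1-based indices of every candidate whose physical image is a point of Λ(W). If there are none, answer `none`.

τ' = (5−√29)/2 ≈ -0.1926.
candidate 1: (m,n)=(-3,1) → π∥ = -3+1·τ ≈ 2.1926, π⊥ = -3+1·τ' ≈ -3.1926 ∉ [-0.7, 0.7) ⇒ out
candidate 2: (m,n)=(2,3) → π∥ = 2+3·τ ≈ 17.5777, π⊥ = 2+3·τ' ≈ 1.4223 ∉ [-0.7, 0.7) ⇒ out
candidate 3: (m,n)=(0,1) → π∥ = 0+1·τ ≈ 5.1926, π⊥ = 0+1·τ' ≈ -0.1926 ∈ [-0.7, 0.7) ⇒ IN Λ
candidate 4: (m,n)=(-2,-12) → π∥ = -2-12·τ ≈ -64.3110, π⊥ = -2-12·τ' ≈ 0.3110 ∈ [-0.7, 0.7) ⇒ IN Λ

3, 4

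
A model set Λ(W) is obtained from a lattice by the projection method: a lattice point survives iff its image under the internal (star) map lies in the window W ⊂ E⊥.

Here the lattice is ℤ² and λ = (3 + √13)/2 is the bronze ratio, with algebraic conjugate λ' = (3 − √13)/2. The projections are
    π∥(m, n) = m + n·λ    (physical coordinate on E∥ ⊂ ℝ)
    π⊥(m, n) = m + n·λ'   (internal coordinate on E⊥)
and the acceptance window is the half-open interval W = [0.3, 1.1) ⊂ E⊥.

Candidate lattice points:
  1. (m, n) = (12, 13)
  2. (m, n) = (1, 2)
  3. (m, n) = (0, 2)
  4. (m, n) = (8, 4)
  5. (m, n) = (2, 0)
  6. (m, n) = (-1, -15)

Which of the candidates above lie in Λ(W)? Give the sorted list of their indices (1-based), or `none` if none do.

λ' = (3−√13)/2 ≈ -0.3028.
candidate 1: (m,n)=(12,13) → π∥ = 12+13·λ ≈ 54.9361, π⊥ = 12+13·λ' ≈ 8.0639 ∉ [0.3, 1.1) ⇒ out
candidate 2: (m,n)=(1,2) → π∥ = 1+2·λ ≈ 7.6056, π⊥ = 1+2·λ' ≈ 0.3944 ∈ [0.3, 1.1) ⇒ IN Λ
candidate 3: (m,n)=(0,2) → π∥ = 0+2·λ ≈ 6.6056, π⊥ = 0+2·λ' ≈ -0.6056 ∉ [0.3, 1.1) ⇒ out
candidate 4: (m,n)=(8,4) → π∥ = 8+4·λ ≈ 21.2111, π⊥ = 8+4·λ' ≈ 6.7889 ∉ [0.3, 1.1) ⇒ out
candidate 5: (m,n)=(2,0) → π∥ = 2+0·λ ≈ 2.0000, π⊥ = 2+0·λ' ≈ 2.0000 ∉ [0.3, 1.1) ⇒ out
candidate 6: (m,n)=(-1,-15) → π∥ = -1-15·λ ≈ -50.5416, π⊥ = -1-15·λ' ≈ 3.5416 ∉ [0.3, 1.1) ⇒ out

2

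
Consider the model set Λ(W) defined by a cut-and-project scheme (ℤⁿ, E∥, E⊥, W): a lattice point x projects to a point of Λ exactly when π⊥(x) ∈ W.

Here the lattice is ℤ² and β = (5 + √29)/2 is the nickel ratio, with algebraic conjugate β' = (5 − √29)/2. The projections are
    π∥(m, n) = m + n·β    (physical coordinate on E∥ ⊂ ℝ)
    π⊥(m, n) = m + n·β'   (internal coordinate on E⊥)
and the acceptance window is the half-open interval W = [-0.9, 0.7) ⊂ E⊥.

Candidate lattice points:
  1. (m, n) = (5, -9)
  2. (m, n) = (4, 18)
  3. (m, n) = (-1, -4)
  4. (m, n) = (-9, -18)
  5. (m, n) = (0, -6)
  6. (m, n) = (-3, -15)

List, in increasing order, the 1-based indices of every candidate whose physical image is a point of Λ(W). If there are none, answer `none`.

β' = (5−√29)/2 ≈ -0.192582.
candidate 1: (m,n)=(5,-9) → π∥ = 5-9·β ≈ -41.733242, π⊥ = 5-9·β' ≈ 6.733242 ∉ [-0.9, 0.7) ⇒ out
candidate 2: (m,n)=(4,18) → π∥ = 4+18·β ≈ 97.466483, π⊥ = 4+18·β' ≈ 0.533517 ∈ [-0.9, 0.7) ⇒ IN Λ
candidate 3: (m,n)=(-1,-4) → π∥ = -1-4·β ≈ -21.770330, π⊥ = -1-4·β' ≈ -0.229670 ∈ [-0.9, 0.7) ⇒ IN Λ
candidate 4: (m,n)=(-9,-18) → π∥ = -9-18·β ≈ -102.466483, π⊥ = -9-18·β' ≈ -5.533517 ∉ [-0.9, 0.7) ⇒ out
candidate 5: (m,n)=(0,-6) → π∥ = 0-6·β ≈ -31.155494, π⊥ = 0-6·β' ≈ 1.155494 ∉ [-0.9, 0.7) ⇒ out
candidate 6: (m,n)=(-3,-15) → π∥ = -3-15·β ≈ -80.888736, π⊥ = -3-15·β' ≈ -0.111264 ∈ [-0.9, 0.7) ⇒ IN Λ

2, 3, 6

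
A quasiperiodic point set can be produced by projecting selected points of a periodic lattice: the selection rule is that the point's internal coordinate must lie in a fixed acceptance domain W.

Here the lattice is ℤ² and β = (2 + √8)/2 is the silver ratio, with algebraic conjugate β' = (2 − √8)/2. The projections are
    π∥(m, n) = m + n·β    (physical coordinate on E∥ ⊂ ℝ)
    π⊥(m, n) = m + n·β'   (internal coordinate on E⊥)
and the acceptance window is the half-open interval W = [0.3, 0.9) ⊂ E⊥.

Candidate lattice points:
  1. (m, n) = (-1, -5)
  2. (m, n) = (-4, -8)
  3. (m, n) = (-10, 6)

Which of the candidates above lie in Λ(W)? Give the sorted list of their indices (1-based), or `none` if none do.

none

β' = (2−√8)/2 ≈ -0.41421.
[1] lift (-1,-5): star map gives 1.07107; window check 0.3 ≤ 1.07107 < 0.9 is false → out
[2] lift (-4,-8): star map gives -0.68629; window check 0.3 ≤ -0.68629 < 0.9 is false → out
[3] lift (-10,6): star map gives -12.48528; window check 0.3 ≤ -12.48528 < 0.9 is false → out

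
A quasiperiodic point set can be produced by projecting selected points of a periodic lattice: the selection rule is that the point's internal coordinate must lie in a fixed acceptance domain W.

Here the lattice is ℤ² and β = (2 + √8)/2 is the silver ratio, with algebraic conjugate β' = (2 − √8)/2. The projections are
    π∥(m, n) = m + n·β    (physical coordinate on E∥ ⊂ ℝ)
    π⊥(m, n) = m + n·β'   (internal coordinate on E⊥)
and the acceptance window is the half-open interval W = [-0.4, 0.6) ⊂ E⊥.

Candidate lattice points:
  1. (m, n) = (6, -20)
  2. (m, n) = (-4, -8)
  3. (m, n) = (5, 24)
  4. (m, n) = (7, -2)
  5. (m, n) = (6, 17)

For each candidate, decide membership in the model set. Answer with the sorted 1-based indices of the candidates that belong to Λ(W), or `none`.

β' = (2−√8)/2 ≈ -0.414214.
candidate 1: (m,n)=(6,-20) → π∥ = 6-20·β ≈ -42.284271, π⊥ = 6-20·β' ≈ 14.284271 ∉ [-0.4, 0.6) ⇒ out
candidate 2: (m,n)=(-4,-8) → π∥ = -4-8·β ≈ -23.313708, π⊥ = -4-8·β' ≈ -0.686292 ∉ [-0.4, 0.6) ⇒ out
candidate 3: (m,n)=(5,24) → π∥ = 5+24·β ≈ 62.941125, π⊥ = 5+24·β' ≈ -4.941125 ∉ [-0.4, 0.6) ⇒ out
candidate 4: (m,n)=(7,-2) → π∥ = 7-2·β ≈ 2.171573, π⊥ = 7-2·β' ≈ 7.828427 ∉ [-0.4, 0.6) ⇒ out
candidate 5: (m,n)=(6,17) → π∥ = 6+17·β ≈ 47.041631, π⊥ = 6+17·β' ≈ -1.041631 ∉ [-0.4, 0.6) ⇒ out

none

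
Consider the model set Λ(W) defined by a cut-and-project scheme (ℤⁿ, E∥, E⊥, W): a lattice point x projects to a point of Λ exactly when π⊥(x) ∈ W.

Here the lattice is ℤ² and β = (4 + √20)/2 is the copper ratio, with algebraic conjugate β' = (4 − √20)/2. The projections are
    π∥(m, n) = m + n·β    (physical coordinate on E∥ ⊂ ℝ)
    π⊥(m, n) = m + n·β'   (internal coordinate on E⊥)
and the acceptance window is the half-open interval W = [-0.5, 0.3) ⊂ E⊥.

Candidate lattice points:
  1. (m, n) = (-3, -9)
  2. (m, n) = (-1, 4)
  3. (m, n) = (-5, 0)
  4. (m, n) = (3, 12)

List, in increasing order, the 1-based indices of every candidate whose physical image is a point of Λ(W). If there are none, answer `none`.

β' = (4−√20)/2 ≈ -0.23607.
[1] lift (-3,-9): star map gives -0.87539; window check -0.5 ≤ -0.87539 < 0.3 is false → out
[2] lift (-1,4): star map gives -1.94427; window check -0.5 ≤ -1.94427 < 0.3 is false → out
[3] lift (-5,0): star map gives -5.00000; window check -0.5 ≤ -5.00000 < 0.3 is false → out
[4] lift (3,12): star map gives 0.16718; window check -0.5 ≤ 0.16718 < 0.3 is true → IN Λ

4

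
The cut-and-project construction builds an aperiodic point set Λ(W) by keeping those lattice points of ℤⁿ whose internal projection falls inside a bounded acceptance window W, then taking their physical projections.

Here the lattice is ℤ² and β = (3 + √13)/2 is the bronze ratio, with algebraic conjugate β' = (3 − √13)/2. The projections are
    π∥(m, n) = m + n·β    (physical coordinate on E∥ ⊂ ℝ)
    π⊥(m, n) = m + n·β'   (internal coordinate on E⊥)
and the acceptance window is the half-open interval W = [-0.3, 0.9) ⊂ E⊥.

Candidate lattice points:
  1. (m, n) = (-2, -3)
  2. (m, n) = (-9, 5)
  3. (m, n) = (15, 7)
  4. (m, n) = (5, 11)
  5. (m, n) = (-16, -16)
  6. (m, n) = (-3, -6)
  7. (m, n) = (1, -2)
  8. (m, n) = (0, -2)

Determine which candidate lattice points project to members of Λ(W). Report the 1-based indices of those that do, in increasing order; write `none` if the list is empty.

8

β' = (3−√13)/2 ≈ -0.3028.
[1] lift (-2,-3): star map gives -1.0917; window check -0.3 ≤ -1.0917 < 0.9 is false → out
[2] lift (-9,5): star map gives -10.5139; window check -0.3 ≤ -10.5139 < 0.9 is false → out
[3] lift (15,7): star map gives 12.8806; window check -0.3 ≤ 12.8806 < 0.9 is false → out
[4] lift (5,11): star map gives 1.6695; window check -0.3 ≤ 1.6695 < 0.9 is false → out
[5] lift (-16,-16): star map gives -11.1556; window check -0.3 ≤ -11.1556 < 0.9 is false → out
[6] lift (-3,-6): star map gives -1.1833; window check -0.3 ≤ -1.1833 < 0.9 is false → out
[7] lift (1,-2): star map gives 1.6056; window check -0.3 ≤ 1.6056 < 0.9 is false → out
[8] lift (0,-2): star map gives 0.6056; window check -0.3 ≤ 0.6056 < 0.9 is true → IN Λ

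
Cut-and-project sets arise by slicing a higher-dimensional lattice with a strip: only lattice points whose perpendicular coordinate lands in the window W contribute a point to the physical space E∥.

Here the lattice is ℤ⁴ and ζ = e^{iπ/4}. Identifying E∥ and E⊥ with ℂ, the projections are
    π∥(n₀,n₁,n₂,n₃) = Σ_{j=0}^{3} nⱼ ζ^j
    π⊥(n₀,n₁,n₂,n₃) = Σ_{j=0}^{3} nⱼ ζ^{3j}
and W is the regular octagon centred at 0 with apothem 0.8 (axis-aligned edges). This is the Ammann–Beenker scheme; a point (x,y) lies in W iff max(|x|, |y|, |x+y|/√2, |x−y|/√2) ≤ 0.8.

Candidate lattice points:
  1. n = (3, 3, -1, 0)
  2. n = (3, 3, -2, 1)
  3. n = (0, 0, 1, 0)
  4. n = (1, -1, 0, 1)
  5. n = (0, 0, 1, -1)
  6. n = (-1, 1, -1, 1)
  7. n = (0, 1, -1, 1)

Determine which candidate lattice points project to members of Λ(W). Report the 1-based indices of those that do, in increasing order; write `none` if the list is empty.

With ζ = e^{iπ/4} the internal vectors are ζ^0,ζ^3,ζ^6,ζ^9.
candidate 1: n = (3, 3, -1, 0) → π⊥ ≈ (+0.87868, +3.12132); max(|x|,|y|,|x±y|/√2) = 3.12132 > 0.8 ⇒ ∉ W
candidate 2: n = (3, 3, -2, 1) → π⊥ ≈ (+1.58579, +4.82843); max(|x|,|y|,|x±y|/√2) = 4.82843 > 0.8 ⇒ ∉ W
candidate 3: n = (0, 0, 1, 0) → π⊥ ≈ (+0.00000, -1.00000); max(|x|,|y|,|x±y|/√2) = 1.00000 > 0.8 ⇒ ∉ W
candidate 4: n = (1, -1, 0, 1) → π⊥ ≈ (+2.41421, +0.00000); max(|x|,|y|,|x±y|/√2) = 2.41421 > 0.8 ⇒ ∉ W
candidate 5: n = (0, 0, 1, -1) → π⊥ ≈ (-0.70711, -1.70711); max(|x|,|y|,|x±y|/√2) = 1.70711 > 0.8 ⇒ ∉ W
candidate 6: n = (-1, 1, -1, 1) → π⊥ ≈ (-1.00000, +2.41421); max(|x|,|y|,|x±y|/√2) = 2.41421 > 0.8 ⇒ ∉ W
candidate 7: n = (0, 1, -1, 1) → π⊥ ≈ (+0.00000, +2.41421); max(|x|,|y|,|x±y|/√2) = 2.41421 > 0.8 ⇒ ∉ W

none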